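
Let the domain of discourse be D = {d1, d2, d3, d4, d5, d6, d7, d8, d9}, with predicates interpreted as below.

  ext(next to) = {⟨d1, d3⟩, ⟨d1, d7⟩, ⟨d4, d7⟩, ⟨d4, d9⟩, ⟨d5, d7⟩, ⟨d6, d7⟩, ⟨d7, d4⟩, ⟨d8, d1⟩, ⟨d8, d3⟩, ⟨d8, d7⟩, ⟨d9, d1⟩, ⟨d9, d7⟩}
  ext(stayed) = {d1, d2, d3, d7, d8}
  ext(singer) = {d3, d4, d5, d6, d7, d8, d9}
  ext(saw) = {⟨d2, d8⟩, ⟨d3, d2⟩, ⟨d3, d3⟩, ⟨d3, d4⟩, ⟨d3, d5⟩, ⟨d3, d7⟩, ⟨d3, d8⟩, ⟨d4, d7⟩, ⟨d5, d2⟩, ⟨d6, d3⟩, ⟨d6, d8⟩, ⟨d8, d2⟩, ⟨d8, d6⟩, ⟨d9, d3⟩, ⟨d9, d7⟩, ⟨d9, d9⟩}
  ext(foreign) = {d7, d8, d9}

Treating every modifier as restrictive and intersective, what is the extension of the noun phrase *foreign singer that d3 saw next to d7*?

{d8}

⟦that d3 saw⟧ = {x : ⟨d3, x⟩ ∈ ⟦saw⟧} = {d2, d3, d4, d5, d7, d8}
⟦next to d7⟧ = {x : ⟨x, d7⟩ ∈ ⟦next to⟧} = {d1, d4, d5, d6, d8, d9}
⟦singer⟧ = {d3, d4, d5, d6, d7, d8, d9}
… ∩ ⟦that d3 saw⟧ = {d3, d4, d5, d6, d7, d8, d9} ∩ {d2, d3, d4, d5, d7, d8} = {d3, d4, d5, d7, d8}
… ∩ ⟦next to d7⟧ = {d3, d4, d5, d7, d8} ∩ {d1, d4, d5, d6, d8, d9} = {d4, d5, d8}
… ∩ ⟦foreign⟧ = {d4, d5, d8} ∩ {d7, d8, d9} = {d8}
So ⟦foreign singer that d3 saw next to d7⟧ = {d8}.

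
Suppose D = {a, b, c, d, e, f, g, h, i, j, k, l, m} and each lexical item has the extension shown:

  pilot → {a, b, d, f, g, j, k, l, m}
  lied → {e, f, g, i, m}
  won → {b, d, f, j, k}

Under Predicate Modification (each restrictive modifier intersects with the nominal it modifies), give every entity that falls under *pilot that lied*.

{f, g, m}

⟦that lied⟧ = ⟦lied⟧ = {e, f, g, i, m}
⟦pilot⟧ = {a, b, d, f, g, j, k, l, m}
… ∩ ⟦that lied⟧ = {a, b, d, f, g, j, k, l, m} ∩ {e, f, g, i, m} = {f, g, m}
So ⟦pilot that lied⟧ = {f, g, m}.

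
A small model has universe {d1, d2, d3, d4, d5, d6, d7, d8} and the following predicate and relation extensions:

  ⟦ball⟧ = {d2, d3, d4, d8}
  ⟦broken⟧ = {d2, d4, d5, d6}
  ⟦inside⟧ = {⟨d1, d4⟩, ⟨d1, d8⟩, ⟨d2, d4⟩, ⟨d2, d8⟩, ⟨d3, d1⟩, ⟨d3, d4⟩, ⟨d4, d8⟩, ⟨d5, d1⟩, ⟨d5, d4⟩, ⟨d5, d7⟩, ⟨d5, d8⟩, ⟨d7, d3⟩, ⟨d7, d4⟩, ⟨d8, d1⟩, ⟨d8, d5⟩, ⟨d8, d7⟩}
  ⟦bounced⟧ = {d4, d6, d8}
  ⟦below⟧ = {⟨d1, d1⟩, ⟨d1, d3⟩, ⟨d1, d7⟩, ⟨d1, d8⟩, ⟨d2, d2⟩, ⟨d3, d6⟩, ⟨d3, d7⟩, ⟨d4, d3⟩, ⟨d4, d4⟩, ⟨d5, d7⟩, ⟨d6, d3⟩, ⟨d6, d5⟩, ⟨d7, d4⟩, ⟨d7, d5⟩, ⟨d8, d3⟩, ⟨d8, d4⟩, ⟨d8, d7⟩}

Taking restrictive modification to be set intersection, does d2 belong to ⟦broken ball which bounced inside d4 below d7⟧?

no

⟦which bounced⟧ = ⟦bounced⟧ = {d4, d6, d8}
⟦inside d4⟧ = {x : ⟨x, d4⟩ ∈ ⟦inside⟧} = {d1, d2, d3, d5, d7}
⟦below d7⟧ = {x : ⟨x, d7⟩ ∈ ⟦below⟧} = {d1, d3, d5, d8}
⟦ball⟧ = {d2, d3, d4, d8}
… ∩ ⟦which bounced⟧ = {d2, d3, d4, d8} ∩ {d4, d6, d8} = {d4, d8}
… ∩ ⟦inside d4⟧ = {d4, d8} ∩ {d1, d2, d3, d5, d7} = ∅
… ∩ ⟦below d7⟧ = ∅ ∩ {d1, d3, d5, d8} = ∅
… ∩ ⟦broken⟧ = ∅ ∩ {d2, d4, d5, d6} = ∅
⟦broken ball which bounced inside d4 below d7⟧ = ∅; d2 ∉ this set.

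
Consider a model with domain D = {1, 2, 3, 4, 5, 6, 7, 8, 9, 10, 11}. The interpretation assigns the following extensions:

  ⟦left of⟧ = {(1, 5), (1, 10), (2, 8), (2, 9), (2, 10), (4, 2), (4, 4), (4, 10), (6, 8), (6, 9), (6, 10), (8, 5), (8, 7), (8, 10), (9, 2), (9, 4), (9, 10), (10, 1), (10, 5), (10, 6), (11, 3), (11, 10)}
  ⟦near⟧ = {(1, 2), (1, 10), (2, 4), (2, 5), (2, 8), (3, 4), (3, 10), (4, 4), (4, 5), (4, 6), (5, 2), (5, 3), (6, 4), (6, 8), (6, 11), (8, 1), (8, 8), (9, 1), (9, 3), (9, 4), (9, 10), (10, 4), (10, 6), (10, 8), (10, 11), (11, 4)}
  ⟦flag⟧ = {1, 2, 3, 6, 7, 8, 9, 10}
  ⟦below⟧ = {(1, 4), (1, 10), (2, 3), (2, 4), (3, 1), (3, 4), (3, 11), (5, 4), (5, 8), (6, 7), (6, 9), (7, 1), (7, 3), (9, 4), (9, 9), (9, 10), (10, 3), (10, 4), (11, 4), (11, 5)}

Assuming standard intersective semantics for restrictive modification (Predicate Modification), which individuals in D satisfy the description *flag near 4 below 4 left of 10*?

⟦near 4⟧ = {x : ⟨x, 4⟩ ∈ ⟦near⟧} = {2, 3, 4, 6, 9, 10, 11}
⟦below 4⟧ = {x : ⟨x, 4⟩ ∈ ⟦below⟧} = {1, 2, 3, 5, 9, 10, 11}
⟦left of 10⟧ = {x : ⟨x, 10⟩ ∈ ⟦left of⟧} = {1, 2, 4, 6, 8, 9, 11}
⟦flag⟧ = {1, 2, 3, 6, 7, 8, 9, 10}
… ∩ ⟦near 4⟧ = {1, 2, 3, 6, 7, 8, 9, 10} ∩ {2, 3, 4, 6, 9, 10, 11} = {2, 3, 6, 9, 10}
… ∩ ⟦below 4⟧ = {2, 3, 6, 9, 10} ∩ {1, 2, 3, 5, 9, 10, 11} = {2, 3, 9, 10}
… ∩ ⟦left of 10⟧ = {2, 3, 9, 10} ∩ {1, 2, 4, 6, 8, 9, 11} = {2, 9}
So ⟦flag near 4 below 4 left of 10⟧ = {2, 9}.

{2, 9}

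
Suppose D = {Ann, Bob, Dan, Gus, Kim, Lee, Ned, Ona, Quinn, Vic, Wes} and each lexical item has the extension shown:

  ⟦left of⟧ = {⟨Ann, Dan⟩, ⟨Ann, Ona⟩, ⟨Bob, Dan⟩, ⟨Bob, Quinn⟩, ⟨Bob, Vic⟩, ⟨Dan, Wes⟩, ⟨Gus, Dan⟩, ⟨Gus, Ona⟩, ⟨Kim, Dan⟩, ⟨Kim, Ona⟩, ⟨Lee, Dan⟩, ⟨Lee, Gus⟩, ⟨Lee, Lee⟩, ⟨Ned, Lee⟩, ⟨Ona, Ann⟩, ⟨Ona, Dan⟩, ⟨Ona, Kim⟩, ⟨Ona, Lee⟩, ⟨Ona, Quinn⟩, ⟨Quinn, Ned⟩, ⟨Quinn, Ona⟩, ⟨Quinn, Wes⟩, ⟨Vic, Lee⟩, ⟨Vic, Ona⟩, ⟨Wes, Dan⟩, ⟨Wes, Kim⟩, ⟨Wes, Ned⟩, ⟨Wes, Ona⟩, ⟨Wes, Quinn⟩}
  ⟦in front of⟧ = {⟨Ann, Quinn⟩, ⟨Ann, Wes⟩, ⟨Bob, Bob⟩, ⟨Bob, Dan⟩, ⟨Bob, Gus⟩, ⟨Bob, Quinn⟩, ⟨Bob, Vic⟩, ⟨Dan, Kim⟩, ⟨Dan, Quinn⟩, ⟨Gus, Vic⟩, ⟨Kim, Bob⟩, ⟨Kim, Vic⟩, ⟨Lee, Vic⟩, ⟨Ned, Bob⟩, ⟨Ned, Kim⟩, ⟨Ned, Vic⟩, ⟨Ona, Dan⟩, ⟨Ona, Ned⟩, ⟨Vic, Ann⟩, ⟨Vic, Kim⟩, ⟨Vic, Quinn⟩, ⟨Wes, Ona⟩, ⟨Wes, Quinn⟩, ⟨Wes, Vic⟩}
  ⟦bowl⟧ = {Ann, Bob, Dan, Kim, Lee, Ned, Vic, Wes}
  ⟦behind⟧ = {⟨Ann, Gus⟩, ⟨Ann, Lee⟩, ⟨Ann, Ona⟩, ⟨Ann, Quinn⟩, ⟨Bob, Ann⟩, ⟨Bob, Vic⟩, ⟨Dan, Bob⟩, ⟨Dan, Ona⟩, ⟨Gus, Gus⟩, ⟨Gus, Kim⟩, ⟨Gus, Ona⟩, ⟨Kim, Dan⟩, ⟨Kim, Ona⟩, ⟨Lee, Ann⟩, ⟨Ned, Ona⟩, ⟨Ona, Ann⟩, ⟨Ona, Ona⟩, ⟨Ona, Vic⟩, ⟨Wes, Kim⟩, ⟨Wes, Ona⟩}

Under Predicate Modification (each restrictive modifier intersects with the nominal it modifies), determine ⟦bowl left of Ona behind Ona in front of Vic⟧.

{Kim, Wes}

⟦left of Ona⟧ = {x : ⟨x, Ona⟩ ∈ ⟦left of⟧} = {Ann, Gus, Kim, Quinn, Vic, Wes}
⟦behind Ona⟧ = {x : ⟨x, Ona⟩ ∈ ⟦behind⟧} = {Ann, Dan, Gus, Kim, Ned, Ona, Wes}
⟦in front of Vic⟧ = {x : ⟨x, Vic⟩ ∈ ⟦in front of⟧} = {Bob, Gus, Kim, Lee, Ned, Wes}
⟦bowl⟧ = {Ann, Bob, Dan, Kim, Lee, Ned, Vic, Wes}
… ∩ ⟦left of Ona⟧ = {Ann, Bob, Dan, Kim, Lee, Ned, Vic, Wes} ∩ {Ann, Gus, Kim, Quinn, Vic, Wes} = {Ann, Kim, Vic, Wes}
… ∩ ⟦behind Ona⟧ = {Ann, Kim, Vic, Wes} ∩ {Ann, Dan, Gus, Kim, Ned, Ona, Wes} = {Ann, Kim, Wes}
… ∩ ⟦in front of Vic⟧ = {Ann, Kim, Wes} ∩ {Bob, Gus, Kim, Lee, Ned, Wes} = {Kim, Wes}
So ⟦bowl left of Ona behind Ona in front of Vic⟧ = {Kim, Wes}.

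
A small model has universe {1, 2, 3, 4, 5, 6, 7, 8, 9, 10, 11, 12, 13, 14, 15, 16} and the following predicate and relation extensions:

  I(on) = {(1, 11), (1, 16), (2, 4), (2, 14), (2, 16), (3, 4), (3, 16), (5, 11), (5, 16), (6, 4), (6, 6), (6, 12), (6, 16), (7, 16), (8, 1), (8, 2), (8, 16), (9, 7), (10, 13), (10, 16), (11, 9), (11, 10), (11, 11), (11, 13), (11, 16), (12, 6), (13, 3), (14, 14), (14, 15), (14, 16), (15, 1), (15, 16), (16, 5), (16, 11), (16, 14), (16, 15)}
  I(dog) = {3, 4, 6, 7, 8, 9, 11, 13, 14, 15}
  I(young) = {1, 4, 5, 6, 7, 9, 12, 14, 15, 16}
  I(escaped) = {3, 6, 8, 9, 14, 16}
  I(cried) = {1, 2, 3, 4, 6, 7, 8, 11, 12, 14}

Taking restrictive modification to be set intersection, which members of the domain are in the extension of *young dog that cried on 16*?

{6, 7, 14}

⟦that cried⟧ = ⟦cried⟧ = {1, 2, 3, 4, 6, 7, 8, 11, 12, 14}
⟦on 16⟧ = {x : ⟨x, 16⟩ ∈ ⟦on⟧} = {1, 2, 3, 5, 6, 7, 8, 10, 11, 14, 15}
⟦dog⟧ = {3, 4, 6, 7, 8, 9, 11, 13, 14, 15}
… ∩ ⟦that cried⟧ = {3, 4, 6, 7, 8, 9, 11, 13, 14, 15} ∩ {1, 2, 3, 4, 6, 7, 8, 11, 12, 14} = {3, 4, 6, 7, 8, 11, 14}
… ∩ ⟦on 16⟧ = {3, 4, 6, 7, 8, 11, 14} ∩ {1, 2, 3, 5, 6, 7, 8, 10, 11, 14, 15} = {3, 6, 7, 8, 11, 14}
… ∩ ⟦young⟧ = {3, 6, 7, 8, 11, 14} ∩ {1, 4, 5, 6, 7, 9, 12, 14, 15, 16} = {6, 7, 14}
So ⟦young dog that cried on 16⟧ = {6, 7, 14}.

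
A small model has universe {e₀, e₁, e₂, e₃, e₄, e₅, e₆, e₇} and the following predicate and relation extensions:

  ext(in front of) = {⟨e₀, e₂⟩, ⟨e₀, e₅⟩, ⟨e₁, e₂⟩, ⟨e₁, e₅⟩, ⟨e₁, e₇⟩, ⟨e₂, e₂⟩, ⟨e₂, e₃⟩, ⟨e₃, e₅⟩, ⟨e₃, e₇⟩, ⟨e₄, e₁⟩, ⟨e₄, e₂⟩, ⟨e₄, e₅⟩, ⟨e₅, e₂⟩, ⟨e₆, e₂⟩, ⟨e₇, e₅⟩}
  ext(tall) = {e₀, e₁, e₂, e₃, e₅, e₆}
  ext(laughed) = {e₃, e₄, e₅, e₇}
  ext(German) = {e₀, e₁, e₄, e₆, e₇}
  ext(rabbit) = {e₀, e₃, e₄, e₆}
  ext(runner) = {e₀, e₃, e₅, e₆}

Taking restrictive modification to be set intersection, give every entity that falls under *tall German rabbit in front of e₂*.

{e₀, e₆}

⟦in front of e₂⟧ = {x : ⟨x, e₂⟩ ∈ ⟦in front of⟧} = {e₀, e₁, e₂, e₄, e₅, e₆}
⟦rabbit⟧ = {e₀, e₃, e₄, e₆}
… ∩ ⟦in front of e₂⟧ = {e₀, e₃, e₄, e₆} ∩ {e₀, e₁, e₂, e₄, e₅, e₆} = {e₀, e₄, e₆}
… ∩ ⟦tall⟧ = {e₀, e₄, e₆} ∩ {e₀, e₁, e₂, e₃, e₅, e₆} = {e₀, e₆}
… ∩ ⟦German⟧ = {e₀, e₆} ∩ {e₀, e₁, e₄, e₆, e₇} = {e₀, e₆}
So ⟦tall German rabbit in front of e₂⟧ = {e₀, e₆}.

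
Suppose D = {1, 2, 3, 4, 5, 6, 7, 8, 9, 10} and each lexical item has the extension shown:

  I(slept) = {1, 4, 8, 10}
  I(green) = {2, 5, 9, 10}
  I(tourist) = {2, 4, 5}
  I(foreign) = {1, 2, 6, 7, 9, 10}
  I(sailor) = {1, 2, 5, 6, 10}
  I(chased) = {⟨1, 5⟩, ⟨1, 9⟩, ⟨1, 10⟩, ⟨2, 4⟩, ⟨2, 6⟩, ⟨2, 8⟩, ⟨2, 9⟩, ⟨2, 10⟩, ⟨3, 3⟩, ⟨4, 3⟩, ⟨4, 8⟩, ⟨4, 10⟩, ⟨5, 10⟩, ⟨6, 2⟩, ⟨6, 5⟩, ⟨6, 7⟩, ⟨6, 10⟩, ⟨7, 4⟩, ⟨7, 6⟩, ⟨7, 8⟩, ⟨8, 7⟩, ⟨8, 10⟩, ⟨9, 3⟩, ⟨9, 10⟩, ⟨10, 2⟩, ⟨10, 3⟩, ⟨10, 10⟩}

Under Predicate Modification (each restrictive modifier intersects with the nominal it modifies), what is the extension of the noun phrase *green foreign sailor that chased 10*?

⟦that chased 10⟧ = {x : ⟨x, 10⟩ ∈ ⟦chased⟧} = {1, 2, 4, 5, 6, 8, 9, 10}
⟦sailor⟧ = {1, 2, 5, 6, 10}
… ∩ ⟦that chased 10⟧ = {1, 2, 5, 6, 10} ∩ {1, 2, 4, 5, 6, 8, 9, 10} = {1, 2, 5, 6, 10}
… ∩ ⟦green⟧ = {1, 2, 5, 6, 10} ∩ {2, 5, 9, 10} = {2, 5, 10}
… ∩ ⟦foreign⟧ = {2, 5, 10} ∩ {1, 2, 6, 7, 9, 10} = {2, 10}
So ⟦green foreign sailor that chased 10⟧ = {2, 10}.

{2, 10}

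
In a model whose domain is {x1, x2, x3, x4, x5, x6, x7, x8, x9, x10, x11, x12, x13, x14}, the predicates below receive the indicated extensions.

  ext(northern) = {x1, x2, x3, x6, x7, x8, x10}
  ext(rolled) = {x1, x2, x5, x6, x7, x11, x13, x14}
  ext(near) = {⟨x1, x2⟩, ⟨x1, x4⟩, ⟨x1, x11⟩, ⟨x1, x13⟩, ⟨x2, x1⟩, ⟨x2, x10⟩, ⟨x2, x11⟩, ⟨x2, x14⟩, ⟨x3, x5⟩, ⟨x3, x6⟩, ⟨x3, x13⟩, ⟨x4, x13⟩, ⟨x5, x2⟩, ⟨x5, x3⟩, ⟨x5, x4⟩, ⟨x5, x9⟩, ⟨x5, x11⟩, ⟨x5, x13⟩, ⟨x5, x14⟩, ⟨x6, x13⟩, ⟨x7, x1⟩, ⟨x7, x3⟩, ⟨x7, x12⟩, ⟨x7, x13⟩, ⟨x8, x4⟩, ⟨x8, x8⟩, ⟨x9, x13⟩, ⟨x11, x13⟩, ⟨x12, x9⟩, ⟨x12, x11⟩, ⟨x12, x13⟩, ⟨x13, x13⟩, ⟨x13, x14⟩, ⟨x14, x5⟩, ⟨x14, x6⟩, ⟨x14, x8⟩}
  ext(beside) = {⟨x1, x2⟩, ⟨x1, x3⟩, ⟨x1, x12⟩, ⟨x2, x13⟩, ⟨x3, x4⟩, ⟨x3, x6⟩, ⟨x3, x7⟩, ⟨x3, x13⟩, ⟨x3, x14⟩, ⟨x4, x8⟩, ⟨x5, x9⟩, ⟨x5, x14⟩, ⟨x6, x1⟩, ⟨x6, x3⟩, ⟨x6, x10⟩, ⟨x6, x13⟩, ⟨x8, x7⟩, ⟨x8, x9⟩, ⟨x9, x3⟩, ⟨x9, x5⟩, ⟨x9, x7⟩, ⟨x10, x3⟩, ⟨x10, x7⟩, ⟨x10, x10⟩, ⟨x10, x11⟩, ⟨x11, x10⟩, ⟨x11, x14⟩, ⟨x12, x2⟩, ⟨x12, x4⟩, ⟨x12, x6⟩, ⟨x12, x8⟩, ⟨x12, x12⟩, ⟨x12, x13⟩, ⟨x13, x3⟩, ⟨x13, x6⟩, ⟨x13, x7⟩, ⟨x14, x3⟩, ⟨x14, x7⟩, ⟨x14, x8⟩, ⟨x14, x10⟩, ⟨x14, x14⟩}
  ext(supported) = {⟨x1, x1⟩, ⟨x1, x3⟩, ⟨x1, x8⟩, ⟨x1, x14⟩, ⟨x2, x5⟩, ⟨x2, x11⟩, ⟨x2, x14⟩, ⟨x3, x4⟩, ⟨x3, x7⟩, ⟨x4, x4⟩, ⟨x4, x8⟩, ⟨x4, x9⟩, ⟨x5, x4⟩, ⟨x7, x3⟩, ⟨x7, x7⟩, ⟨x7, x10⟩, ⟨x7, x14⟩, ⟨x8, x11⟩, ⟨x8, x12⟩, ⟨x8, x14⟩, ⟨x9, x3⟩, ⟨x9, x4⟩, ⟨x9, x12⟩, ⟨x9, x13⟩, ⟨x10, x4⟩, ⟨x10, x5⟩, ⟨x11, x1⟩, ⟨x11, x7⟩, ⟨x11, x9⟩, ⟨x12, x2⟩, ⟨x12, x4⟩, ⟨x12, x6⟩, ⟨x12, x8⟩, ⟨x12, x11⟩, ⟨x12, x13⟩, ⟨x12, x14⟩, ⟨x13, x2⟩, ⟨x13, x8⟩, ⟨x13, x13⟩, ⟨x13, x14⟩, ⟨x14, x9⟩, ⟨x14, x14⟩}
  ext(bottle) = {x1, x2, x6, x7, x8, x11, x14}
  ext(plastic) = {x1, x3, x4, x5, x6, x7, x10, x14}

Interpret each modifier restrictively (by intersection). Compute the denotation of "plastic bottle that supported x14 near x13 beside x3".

⟦that supported x14⟧ = {x : ⟨x, x14⟩ ∈ ⟦supported⟧} = {x1, x2, x7, x8, x12, x13, x14}
⟦near x13⟧ = {x : ⟨x, x13⟩ ∈ ⟦near⟧} = {x1, x3, x4, x5, x6, x7, x9, x11, x12, x13}
⟦beside x3⟧ = {x : ⟨x, x3⟩ ∈ ⟦beside⟧} = {x1, x6, x9, x10, x13, x14}
⟦bottle⟧ = {x1, x2, x6, x7, x8, x11, x14}
… ∩ ⟦that supported x14⟧ = {x1, x2, x6, x7, x8, x11, x14} ∩ {x1, x2, x7, x8, x12, x13, x14} = {x1, x2, x7, x8, x14}
… ∩ ⟦near x13⟧ = {x1, x2, x7, x8, x14} ∩ {x1, x3, x4, x5, x6, x7, x9, x11, x12, x13} = {x1, x7}
… ∩ ⟦beside x3⟧ = {x1, x7} ∩ {x1, x6, x9, x10, x13, x14} = {x1}
… ∩ ⟦plastic⟧ = {x1} ∩ {x1, x3, x4, x5, x6, x7, x10, x14} = {x1}
So ⟦plastic bottle that supported x14 near x13 beside x3⟧ = {x1}.

{x1}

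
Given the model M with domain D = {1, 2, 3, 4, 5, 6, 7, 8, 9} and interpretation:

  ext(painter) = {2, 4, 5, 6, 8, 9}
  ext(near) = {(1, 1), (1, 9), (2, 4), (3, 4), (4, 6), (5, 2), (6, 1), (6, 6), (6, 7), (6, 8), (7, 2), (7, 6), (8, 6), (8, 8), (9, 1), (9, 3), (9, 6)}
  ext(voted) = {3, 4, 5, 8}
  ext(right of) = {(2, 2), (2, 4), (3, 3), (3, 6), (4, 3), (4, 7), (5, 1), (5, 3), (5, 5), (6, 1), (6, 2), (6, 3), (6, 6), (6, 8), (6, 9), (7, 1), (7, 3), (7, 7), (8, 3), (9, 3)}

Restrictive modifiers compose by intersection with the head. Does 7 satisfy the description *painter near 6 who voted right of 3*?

⟦near 6⟧ = {x : ⟨x, 6⟩ ∈ ⟦near⟧} = {4, 6, 7, 8, 9}
⟦who voted⟧ = ⟦voted⟧ = {3, 4, 5, 8}
⟦right of 3⟧ = {x : ⟨x, 3⟩ ∈ ⟦right of⟧} = {3, 4, 5, 6, 7, 8, 9}
⟦painter⟧ = {2, 4, 5, 6, 8, 9}
… ∩ ⟦near 6⟧ = {2, 4, 5, 6, 8, 9} ∩ {4, 6, 7, 8, 9} = {4, 6, 8, 9}
… ∩ ⟦who voted⟧ = {4, 6, 8, 9} ∩ {3, 4, 5, 8} = {4, 8}
… ∩ ⟦right of 3⟧ = {4, 8} ∩ {3, 4, 5, 6, 7, 8, 9} = {4, 8}
⟦painter near 6 who voted right of 3⟧ = {4, 8}; 7 ∉ this set.

no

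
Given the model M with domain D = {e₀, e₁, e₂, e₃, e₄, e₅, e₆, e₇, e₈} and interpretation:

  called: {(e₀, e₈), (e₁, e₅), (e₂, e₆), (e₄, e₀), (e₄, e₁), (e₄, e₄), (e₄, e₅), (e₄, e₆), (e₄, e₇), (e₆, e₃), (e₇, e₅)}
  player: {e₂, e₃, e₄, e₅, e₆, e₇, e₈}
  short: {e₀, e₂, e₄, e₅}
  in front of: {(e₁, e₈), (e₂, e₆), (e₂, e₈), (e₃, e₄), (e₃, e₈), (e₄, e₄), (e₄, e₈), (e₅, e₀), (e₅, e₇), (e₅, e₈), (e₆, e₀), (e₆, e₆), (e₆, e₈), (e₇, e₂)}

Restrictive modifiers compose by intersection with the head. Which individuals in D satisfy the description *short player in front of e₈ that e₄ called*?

{e₄, e₅}

⟦in front of e₈⟧ = {x : ⟨x, e₈⟩ ∈ ⟦in front of⟧} = {e₁, e₂, e₃, e₄, e₅, e₆}
⟦that e₄ called⟧ = {x : ⟨e₄, x⟩ ∈ ⟦called⟧} = {e₀, e₁, e₄, e₅, e₆, e₇}
⟦player⟧ = {e₂, e₃, e₄, e₅, e₆, e₇, e₈}
… ∩ ⟦in front of e₈⟧ = {e₂, e₃, e₄, e₅, e₆, e₇, e₈} ∩ {e₁, e₂, e₃, e₄, e₅, e₆} = {e₂, e₃, e₄, e₅, e₆}
… ∩ ⟦that e₄ called⟧ = {e₂, e₃, e₄, e₅, e₆} ∩ {e₀, e₁, e₄, e₅, e₆, e₇} = {e₄, e₅, e₆}
… ∩ ⟦short⟧ = {e₄, e₅, e₆} ∩ {e₀, e₂, e₄, e₅} = {e₄, e₅}
So ⟦short player in front of e₈ that e₄ called⟧ = {e₄, e₅}.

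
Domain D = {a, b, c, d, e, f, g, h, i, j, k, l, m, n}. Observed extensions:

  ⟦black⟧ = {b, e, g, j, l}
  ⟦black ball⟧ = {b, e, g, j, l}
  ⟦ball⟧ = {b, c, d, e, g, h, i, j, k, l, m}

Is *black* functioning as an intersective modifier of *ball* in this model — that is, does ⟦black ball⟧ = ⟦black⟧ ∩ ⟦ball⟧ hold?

⟦black⟧ ∩ ⟦ball⟧ = {b, e, g, j, l} ∩ {b, c, d, e, g, h, i, j, k, l, m} = {b, e, g, j, l}
Observed ⟦black ball⟧ = {b, e, g, j, l}.
These coincide, so the modifier is intersective here.

yes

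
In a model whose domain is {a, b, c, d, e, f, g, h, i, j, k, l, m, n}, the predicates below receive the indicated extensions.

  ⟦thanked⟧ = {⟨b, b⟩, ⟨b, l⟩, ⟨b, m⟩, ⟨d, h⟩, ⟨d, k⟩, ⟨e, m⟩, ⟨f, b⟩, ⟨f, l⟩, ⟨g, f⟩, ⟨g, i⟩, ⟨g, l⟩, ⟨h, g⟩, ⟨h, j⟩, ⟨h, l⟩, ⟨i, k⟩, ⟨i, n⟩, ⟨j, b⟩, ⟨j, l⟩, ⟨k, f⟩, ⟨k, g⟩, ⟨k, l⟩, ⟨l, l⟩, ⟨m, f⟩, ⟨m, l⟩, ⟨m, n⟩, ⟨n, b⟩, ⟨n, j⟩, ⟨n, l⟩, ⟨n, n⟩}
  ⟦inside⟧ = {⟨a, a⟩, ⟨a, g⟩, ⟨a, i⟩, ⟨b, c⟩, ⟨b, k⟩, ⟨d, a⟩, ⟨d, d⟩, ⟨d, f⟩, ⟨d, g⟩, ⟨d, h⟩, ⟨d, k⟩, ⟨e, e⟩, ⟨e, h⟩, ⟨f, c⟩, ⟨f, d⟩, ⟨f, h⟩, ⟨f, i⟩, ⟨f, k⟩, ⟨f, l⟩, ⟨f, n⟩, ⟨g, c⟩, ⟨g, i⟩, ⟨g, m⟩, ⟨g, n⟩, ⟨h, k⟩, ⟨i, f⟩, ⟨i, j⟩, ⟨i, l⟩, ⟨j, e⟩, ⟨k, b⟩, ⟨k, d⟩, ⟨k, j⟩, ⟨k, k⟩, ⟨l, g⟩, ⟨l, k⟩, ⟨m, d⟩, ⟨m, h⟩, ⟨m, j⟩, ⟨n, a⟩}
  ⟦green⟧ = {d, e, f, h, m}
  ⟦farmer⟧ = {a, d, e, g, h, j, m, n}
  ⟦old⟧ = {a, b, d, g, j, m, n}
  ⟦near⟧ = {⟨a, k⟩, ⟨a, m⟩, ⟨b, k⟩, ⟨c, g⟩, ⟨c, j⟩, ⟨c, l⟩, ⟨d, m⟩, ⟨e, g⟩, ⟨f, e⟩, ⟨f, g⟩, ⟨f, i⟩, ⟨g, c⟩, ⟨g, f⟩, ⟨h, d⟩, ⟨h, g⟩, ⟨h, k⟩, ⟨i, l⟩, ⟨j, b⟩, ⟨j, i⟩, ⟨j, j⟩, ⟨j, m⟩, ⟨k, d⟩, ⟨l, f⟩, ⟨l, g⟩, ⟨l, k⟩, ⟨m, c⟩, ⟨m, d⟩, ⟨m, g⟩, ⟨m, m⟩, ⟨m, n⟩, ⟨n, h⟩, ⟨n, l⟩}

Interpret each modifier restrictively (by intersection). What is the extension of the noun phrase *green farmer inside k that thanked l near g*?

{h}

⟦inside k⟧ = {x : ⟨x, k⟩ ∈ ⟦inside⟧} = {b, d, f, h, k, l}
⟦that thanked l⟧ = {x : ⟨x, l⟩ ∈ ⟦thanked⟧} = {b, f, g, h, j, k, l, m, n}
⟦near g⟧ = {x : ⟨x, g⟩ ∈ ⟦near⟧} = {c, e, f, h, l, m}
⟦farmer⟧ = {a, d, e, g, h, j, m, n}
… ∩ ⟦inside k⟧ = {a, d, e, g, h, j, m, n} ∩ {b, d, f, h, k, l} = {d, h}
… ∩ ⟦that thanked l⟧ = {d, h} ∩ {b, f, g, h, j, k, l, m, n} = {h}
… ∩ ⟦near g⟧ = {h} ∩ {c, e, f, h, l, m} = {h}
… ∩ ⟦green⟧ = {h} ∩ {d, e, f, h, m} = {h}
So ⟦green farmer inside k that thanked l near g⟧ = {h}.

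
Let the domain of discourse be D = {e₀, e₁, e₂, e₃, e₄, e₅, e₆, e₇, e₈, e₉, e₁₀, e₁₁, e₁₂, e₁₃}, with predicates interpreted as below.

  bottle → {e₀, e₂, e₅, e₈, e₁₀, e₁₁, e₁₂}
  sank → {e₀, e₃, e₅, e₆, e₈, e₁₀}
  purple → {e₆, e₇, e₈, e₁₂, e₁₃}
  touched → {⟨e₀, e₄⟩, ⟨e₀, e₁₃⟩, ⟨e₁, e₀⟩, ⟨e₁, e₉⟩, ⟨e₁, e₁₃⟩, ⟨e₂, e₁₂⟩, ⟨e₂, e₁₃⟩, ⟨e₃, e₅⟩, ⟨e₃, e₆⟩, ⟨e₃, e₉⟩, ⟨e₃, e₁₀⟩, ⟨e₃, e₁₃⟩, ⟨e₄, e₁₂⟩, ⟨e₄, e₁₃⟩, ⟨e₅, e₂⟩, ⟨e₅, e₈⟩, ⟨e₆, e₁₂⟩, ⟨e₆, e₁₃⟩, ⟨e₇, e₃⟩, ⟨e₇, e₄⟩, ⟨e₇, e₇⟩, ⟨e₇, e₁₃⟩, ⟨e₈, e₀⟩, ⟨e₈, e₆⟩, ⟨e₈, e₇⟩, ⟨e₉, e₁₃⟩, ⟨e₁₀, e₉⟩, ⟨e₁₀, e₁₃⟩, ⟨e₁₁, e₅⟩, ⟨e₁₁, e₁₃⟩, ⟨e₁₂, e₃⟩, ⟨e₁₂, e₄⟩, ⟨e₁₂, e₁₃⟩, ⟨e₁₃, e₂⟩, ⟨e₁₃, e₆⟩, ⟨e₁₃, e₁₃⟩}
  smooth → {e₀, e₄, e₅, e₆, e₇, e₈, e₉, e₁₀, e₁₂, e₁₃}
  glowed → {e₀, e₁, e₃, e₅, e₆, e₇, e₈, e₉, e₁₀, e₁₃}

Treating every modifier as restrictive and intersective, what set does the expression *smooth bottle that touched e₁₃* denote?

⟦that touched e₁₃⟧ = {x : ⟨x, e₁₃⟩ ∈ ⟦touched⟧} = {e₀, e₁, e₂, e₃, e₄, e₆, e₇, e₉, e₁₀, e₁₁, e₁₂, e₁₃}
⟦bottle⟧ = {e₀, e₂, e₅, e₈, e₁₀, e₁₁, e₁₂}
… ∩ ⟦that touched e₁₃⟧ = {e₀, e₂, e₅, e₈, e₁₀, e₁₁, e₁₂} ∩ {e₀, e₁, e₂, e₃, e₄, e₆, e₇, e₉, e₁₀, e₁₁, e₁₂, e₁₃} = {e₀, e₂, e₁₀, e₁₁, e₁₂}
… ∩ ⟦smooth⟧ = {e₀, e₂, e₁₀, e₁₁, e₁₂} ∩ {e₀, e₄, e₅, e₆, e₇, e₈, e₉, e₁₀, e₁₂, e₁₃} = {e₀, e₁₀, e₁₂}
So ⟦smooth bottle that touched e₁₃⟧ = {e₀, e₁₀, e₁₂}.

{e₀, e₁₀, e₁₂}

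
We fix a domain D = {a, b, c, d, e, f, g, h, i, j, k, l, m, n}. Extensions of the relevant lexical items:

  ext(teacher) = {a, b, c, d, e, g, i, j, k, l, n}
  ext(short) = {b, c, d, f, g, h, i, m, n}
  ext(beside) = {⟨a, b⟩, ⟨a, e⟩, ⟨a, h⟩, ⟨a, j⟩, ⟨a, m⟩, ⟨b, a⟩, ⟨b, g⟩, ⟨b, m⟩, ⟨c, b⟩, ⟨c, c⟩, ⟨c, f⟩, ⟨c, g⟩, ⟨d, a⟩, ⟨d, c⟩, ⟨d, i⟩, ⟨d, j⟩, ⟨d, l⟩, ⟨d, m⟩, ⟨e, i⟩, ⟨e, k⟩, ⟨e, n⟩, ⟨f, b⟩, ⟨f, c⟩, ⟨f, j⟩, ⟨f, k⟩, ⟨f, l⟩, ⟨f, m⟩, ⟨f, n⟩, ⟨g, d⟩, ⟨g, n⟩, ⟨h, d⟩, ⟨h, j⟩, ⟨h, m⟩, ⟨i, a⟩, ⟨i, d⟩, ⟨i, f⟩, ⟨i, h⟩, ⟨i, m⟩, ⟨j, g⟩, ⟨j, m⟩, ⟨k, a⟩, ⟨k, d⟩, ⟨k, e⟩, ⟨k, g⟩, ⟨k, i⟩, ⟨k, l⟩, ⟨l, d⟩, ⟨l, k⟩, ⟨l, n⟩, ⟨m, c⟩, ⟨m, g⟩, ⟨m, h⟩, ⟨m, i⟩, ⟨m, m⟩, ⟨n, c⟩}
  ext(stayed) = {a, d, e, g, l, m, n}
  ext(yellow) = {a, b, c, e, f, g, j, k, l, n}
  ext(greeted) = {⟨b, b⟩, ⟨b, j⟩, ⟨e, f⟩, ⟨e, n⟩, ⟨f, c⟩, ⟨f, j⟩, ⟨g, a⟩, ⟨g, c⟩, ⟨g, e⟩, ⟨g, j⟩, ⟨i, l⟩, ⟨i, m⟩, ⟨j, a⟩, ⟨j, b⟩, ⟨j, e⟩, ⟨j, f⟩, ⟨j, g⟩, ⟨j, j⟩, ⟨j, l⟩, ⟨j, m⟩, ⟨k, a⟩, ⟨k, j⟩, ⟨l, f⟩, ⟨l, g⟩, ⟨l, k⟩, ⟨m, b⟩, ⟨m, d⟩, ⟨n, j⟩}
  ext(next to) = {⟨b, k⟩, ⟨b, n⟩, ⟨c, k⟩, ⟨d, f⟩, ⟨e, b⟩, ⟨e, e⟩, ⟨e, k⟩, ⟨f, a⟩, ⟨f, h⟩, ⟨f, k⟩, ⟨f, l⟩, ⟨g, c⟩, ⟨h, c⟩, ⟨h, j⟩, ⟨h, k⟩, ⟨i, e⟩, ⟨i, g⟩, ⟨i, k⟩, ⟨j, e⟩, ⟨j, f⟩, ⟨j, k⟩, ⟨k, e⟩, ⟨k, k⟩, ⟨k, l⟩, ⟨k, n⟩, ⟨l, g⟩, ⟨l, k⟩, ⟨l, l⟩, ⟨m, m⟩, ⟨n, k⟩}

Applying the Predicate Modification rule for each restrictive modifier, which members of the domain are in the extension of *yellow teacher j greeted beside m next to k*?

{b, j}

⟦j greeted⟧ = {x : ⟨j, x⟩ ∈ ⟦greeted⟧} = {a, b, e, f, g, j, l, m}
⟦beside m⟧ = {x : ⟨x, m⟩ ∈ ⟦beside⟧} = {a, b, d, f, h, i, j, m}
⟦next to k⟧ = {x : ⟨x, k⟩ ∈ ⟦next to⟧} = {b, c, e, f, h, i, j, k, l, n}
⟦teacher⟧ = {a, b, c, d, e, g, i, j, k, l, n}
… ∩ ⟦j greeted⟧ = {a, b, c, d, e, g, i, j, k, l, n} ∩ {a, b, e, f, g, j, l, m} = {a, b, e, g, j, l}
… ∩ ⟦beside m⟧ = {a, b, e, g, j, l} ∩ {a, b, d, f, h, i, j, m} = {a, b, j}
… ∩ ⟦next to k⟧ = {a, b, j} ∩ {b, c, e, f, h, i, j, k, l, n} = {b, j}
… ∩ ⟦yellow⟧ = {b, j} ∩ {a, b, c, e, f, g, j, k, l, n} = {b, j}
So ⟦yellow teacher j greeted beside m next to k⟧ = {b, j}.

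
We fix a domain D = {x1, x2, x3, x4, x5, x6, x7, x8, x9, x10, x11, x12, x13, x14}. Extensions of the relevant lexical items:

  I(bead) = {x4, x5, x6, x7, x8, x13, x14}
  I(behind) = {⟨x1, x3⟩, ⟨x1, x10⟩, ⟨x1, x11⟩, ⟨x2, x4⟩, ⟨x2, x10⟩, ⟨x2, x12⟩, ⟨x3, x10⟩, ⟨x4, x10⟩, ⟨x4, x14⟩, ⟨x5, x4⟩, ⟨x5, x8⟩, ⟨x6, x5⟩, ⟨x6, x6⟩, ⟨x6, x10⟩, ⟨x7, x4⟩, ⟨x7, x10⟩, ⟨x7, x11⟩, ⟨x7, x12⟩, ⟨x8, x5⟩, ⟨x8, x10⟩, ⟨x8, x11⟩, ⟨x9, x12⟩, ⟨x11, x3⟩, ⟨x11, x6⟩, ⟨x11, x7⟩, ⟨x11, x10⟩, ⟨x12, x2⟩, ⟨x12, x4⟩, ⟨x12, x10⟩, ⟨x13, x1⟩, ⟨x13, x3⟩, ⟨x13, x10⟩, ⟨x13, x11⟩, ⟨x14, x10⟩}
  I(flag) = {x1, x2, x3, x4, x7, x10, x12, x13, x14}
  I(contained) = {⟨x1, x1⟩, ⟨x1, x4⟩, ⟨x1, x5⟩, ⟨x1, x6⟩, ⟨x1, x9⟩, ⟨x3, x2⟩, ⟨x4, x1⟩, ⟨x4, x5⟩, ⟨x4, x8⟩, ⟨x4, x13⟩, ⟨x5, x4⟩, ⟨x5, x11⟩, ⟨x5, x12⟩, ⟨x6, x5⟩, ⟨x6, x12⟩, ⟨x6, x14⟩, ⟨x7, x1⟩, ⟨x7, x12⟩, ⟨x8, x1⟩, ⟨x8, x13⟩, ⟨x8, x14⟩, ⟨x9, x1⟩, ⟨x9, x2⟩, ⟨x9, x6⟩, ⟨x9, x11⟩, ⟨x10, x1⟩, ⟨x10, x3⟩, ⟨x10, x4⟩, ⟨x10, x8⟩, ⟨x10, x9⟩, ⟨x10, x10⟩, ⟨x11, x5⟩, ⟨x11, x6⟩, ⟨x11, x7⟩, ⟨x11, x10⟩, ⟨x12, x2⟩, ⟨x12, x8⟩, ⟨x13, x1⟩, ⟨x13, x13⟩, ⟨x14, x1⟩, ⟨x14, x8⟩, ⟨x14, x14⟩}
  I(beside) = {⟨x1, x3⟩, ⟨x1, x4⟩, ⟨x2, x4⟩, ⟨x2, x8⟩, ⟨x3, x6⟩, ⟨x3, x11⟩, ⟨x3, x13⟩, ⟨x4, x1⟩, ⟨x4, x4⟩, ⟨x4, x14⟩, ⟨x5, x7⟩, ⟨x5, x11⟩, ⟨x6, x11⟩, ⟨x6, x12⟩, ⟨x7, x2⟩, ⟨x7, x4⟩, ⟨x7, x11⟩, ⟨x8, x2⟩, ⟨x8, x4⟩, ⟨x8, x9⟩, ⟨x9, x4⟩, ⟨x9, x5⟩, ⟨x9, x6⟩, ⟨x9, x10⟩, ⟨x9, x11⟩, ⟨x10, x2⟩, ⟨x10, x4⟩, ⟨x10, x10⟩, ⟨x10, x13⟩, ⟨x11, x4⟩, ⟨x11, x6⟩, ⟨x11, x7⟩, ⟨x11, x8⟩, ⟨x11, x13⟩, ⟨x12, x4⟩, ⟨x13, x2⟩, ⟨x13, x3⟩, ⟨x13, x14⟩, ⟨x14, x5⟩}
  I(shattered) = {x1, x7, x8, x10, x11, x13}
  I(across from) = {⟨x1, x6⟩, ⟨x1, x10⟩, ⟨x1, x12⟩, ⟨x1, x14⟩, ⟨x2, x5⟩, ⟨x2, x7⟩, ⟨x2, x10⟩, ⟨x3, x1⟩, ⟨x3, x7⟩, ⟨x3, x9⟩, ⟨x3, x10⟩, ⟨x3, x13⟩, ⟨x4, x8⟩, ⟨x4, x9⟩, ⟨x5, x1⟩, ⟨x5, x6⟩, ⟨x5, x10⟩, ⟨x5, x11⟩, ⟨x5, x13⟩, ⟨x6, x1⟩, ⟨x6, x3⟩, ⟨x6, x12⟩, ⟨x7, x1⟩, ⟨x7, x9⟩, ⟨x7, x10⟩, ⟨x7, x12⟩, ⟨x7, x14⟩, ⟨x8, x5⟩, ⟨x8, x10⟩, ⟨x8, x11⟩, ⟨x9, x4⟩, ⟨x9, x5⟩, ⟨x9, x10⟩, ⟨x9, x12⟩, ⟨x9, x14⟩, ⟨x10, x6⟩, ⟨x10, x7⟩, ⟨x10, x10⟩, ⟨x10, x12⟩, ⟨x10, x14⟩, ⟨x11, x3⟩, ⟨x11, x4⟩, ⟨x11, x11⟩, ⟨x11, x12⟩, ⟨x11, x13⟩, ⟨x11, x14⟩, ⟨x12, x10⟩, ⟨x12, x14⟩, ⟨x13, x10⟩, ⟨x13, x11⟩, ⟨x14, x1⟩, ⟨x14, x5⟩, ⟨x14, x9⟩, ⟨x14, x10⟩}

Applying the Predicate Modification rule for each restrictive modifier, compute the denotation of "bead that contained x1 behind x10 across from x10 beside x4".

{x7, x8}

⟦that contained x1⟧ = {x : ⟨x, x1⟩ ∈ ⟦contained⟧} = {x1, x4, x7, x8, x9, x10, x13, x14}
⟦behind x10⟧ = {x : ⟨x, x10⟩ ∈ ⟦behind⟧} = {x1, x2, x3, x4, x6, x7, x8, x11, x12, x13, x14}
⟦across from x10⟧ = {x : ⟨x, x10⟩ ∈ ⟦across from⟧} = {x1, x2, x3, x5, x7, x8, x9, x10, x12, x13, x14}
⟦beside x4⟧ = {x : ⟨x, x4⟩ ∈ ⟦beside⟧} = {x1, x2, x4, x7, x8, x9, x10, x11, x12}
⟦bead⟧ = {x4, x5, x6, x7, x8, x13, x14}
… ∩ ⟦that contained x1⟧ = {x4, x5, x6, x7, x8, x13, x14} ∩ {x1, x4, x7, x8, x9, x10, x13, x14} = {x4, x7, x8, x13, x14}
… ∩ ⟦behind x10⟧ = {x4, x7, x8, x13, x14} ∩ {x1, x2, x3, x4, x6, x7, x8, x11, x12, x13, x14} = {x4, x7, x8, x13, x14}
… ∩ ⟦across from x10⟧ = {x4, x7, x8, x13, x14} ∩ {x1, x2, x3, x5, x7, x8, x9, x10, x12, x13, x14} = {x7, x8, x13, x14}
… ∩ ⟦beside x4⟧ = {x7, x8, x13, x14} ∩ {x1, x2, x4, x7, x8, x9, x10, x11, x12} = {x7, x8}
So ⟦bead that contained x1 behind x10 across from x10 beside x4⟧ = {x7, x8}.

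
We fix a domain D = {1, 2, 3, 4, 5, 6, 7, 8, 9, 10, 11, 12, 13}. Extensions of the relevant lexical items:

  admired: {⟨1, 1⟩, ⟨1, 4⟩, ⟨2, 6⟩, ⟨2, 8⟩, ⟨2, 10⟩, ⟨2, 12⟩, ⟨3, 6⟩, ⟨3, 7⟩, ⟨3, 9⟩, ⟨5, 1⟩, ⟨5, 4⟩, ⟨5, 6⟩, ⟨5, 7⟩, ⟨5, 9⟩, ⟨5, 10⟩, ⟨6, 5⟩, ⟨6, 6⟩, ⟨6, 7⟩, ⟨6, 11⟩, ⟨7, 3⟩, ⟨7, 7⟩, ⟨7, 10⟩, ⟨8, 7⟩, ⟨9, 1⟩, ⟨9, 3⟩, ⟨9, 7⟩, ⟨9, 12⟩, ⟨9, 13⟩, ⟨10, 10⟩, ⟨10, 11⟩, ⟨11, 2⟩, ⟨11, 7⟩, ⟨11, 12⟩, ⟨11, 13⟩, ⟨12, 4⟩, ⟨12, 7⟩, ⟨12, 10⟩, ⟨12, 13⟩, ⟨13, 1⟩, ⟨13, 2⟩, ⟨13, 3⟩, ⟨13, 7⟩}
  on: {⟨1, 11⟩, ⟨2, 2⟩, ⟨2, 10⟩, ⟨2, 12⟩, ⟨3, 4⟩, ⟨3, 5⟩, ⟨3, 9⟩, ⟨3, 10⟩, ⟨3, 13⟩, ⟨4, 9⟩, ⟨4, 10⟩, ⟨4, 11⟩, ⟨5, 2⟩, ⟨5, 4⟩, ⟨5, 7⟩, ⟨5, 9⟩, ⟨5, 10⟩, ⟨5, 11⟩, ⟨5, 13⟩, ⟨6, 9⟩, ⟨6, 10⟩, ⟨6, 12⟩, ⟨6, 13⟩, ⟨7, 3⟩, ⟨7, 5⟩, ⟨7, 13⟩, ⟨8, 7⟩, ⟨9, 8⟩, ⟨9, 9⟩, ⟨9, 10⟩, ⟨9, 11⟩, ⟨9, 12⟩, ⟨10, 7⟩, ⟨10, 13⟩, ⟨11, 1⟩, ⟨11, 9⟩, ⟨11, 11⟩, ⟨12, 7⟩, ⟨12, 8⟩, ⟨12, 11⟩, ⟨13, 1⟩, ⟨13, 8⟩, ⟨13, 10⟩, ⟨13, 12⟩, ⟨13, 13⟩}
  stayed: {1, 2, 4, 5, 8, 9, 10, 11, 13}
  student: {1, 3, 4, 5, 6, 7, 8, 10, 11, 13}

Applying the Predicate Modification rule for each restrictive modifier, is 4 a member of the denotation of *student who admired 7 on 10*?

⟦who admired 7⟧ = {x : ⟨x, 7⟩ ∈ ⟦admired⟧} = {3, 5, 6, 7, 8, 9, 11, 12, 13}
⟦on 10⟧ = {x : ⟨x, 10⟩ ∈ ⟦on⟧} = {2, 3, 4, 5, 6, 9, 13}
⟦student⟧ = {1, 3, 4, 5, 6, 7, 8, 10, 11, 13}
… ∩ ⟦who admired 7⟧ = {1, 3, 4, 5, 6, 7, 8, 10, 11, 13} ∩ {3, 5, 6, 7, 8, 9, 11, 12, 13} = {3, 5, 6, 7, 8, 11, 13}
… ∩ ⟦on 10⟧ = {3, 5, 6, 7, 8, 11, 13} ∩ {2, 3, 4, 5, 6, 9, 13} = {3, 5, 6, 13}
⟦student who admired 7 on 10⟧ = {3, 5, 6, 13}; 4 ∉ this set.

no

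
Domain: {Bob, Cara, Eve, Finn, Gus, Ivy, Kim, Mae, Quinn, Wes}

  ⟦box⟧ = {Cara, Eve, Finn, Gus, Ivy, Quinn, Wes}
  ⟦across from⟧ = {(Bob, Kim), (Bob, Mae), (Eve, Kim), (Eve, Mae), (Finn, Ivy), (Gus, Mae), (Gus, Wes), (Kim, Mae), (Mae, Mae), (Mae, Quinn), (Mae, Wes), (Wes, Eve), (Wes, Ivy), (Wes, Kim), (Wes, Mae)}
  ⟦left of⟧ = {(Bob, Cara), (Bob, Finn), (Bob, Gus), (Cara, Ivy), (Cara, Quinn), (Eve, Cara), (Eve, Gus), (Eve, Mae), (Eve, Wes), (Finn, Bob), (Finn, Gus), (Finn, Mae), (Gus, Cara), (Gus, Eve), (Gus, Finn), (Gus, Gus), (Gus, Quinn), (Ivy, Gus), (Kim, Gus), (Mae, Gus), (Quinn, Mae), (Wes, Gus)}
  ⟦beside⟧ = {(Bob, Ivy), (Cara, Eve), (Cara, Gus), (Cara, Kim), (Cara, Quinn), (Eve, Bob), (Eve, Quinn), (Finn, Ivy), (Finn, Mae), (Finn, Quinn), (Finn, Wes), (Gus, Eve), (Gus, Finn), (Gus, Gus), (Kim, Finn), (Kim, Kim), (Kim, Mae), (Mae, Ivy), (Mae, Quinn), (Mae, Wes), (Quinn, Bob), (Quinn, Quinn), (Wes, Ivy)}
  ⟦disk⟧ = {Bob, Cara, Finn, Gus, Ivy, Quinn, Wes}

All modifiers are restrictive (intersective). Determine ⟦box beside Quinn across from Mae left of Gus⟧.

{Eve}

⟦beside Quinn⟧ = {x : ⟨x, Quinn⟩ ∈ ⟦beside⟧} = {Cara, Eve, Finn, Mae, Quinn}
⟦across from Mae⟧ = {x : ⟨x, Mae⟩ ∈ ⟦across from⟧} = {Bob, Eve, Gus, Kim, Mae, Wes}
⟦left of Gus⟧ = {x : ⟨x, Gus⟩ ∈ ⟦left of⟧} = {Bob, Eve, Finn, Gus, Ivy, Kim, Mae, Wes}
⟦box⟧ = {Cara, Eve, Finn, Gus, Ivy, Quinn, Wes}
… ∩ ⟦beside Quinn⟧ = {Cara, Eve, Finn, Gus, Ivy, Quinn, Wes} ∩ {Cara, Eve, Finn, Mae, Quinn} = {Cara, Eve, Finn, Quinn}
… ∩ ⟦across from Mae⟧ = {Cara, Eve, Finn, Quinn} ∩ {Bob, Eve, Gus, Kim, Mae, Wes} = {Eve}
… ∩ ⟦left of Gus⟧ = {Eve} ∩ {Bob, Eve, Finn, Gus, Ivy, Kim, Mae, Wes} = {Eve}
So ⟦box beside Quinn across from Mae left of Gus⟧ = {Eve}.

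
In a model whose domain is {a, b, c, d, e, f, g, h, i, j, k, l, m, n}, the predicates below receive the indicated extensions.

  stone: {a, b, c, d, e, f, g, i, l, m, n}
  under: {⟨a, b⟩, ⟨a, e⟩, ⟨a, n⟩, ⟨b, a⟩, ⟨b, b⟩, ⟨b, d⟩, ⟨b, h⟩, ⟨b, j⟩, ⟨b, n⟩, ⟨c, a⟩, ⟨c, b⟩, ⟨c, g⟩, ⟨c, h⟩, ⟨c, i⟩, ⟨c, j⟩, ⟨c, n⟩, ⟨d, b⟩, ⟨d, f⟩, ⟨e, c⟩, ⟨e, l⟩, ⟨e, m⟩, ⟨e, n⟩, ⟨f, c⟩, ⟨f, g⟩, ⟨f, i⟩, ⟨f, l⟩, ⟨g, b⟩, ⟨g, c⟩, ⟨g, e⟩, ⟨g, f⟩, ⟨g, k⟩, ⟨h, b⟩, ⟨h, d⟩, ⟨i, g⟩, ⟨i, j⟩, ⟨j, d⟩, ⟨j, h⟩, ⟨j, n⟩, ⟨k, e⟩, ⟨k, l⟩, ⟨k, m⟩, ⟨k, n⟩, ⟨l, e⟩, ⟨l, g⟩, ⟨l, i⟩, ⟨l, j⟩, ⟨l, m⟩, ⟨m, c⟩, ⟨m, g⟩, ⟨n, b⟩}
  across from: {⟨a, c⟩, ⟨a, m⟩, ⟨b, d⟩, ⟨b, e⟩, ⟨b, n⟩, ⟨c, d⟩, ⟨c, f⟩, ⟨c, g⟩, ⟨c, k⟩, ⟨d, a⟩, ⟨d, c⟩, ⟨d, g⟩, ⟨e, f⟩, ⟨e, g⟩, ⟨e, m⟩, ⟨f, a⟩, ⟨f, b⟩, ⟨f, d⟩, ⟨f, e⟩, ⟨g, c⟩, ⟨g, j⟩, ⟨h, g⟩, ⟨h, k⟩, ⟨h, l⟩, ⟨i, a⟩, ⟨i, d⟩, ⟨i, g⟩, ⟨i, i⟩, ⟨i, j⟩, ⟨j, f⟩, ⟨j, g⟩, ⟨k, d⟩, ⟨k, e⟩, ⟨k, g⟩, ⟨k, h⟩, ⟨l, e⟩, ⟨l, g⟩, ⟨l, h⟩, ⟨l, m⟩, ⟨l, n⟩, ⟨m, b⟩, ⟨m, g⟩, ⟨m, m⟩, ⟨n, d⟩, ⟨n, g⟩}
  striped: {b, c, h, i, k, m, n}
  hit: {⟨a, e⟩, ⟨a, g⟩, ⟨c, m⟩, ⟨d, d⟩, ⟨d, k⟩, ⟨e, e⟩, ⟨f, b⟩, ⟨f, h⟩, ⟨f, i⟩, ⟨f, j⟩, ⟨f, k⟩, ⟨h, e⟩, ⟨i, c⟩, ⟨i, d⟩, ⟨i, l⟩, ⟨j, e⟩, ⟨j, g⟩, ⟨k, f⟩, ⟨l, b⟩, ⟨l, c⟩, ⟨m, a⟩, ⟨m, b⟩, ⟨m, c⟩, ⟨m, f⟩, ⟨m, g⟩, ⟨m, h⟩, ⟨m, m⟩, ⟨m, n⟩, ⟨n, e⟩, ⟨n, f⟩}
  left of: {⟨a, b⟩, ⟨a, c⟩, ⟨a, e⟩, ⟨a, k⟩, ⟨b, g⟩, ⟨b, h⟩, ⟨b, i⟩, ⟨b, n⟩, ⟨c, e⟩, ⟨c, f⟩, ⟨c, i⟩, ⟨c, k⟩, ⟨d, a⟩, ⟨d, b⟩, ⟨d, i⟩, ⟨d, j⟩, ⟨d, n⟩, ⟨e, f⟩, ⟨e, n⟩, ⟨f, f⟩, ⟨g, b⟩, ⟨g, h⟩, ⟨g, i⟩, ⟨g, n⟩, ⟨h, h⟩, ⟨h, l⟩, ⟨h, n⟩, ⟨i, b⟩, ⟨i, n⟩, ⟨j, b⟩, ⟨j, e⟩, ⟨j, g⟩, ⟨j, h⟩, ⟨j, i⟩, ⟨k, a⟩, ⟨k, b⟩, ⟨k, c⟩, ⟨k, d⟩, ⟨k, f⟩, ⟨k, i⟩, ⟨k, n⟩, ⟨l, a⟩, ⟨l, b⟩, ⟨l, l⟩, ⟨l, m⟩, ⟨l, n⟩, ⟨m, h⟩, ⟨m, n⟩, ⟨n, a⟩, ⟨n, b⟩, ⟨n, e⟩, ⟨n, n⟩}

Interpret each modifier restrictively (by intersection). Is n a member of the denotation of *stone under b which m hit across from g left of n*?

yes

⟦under b⟧ = {x : ⟨x, b⟩ ∈ ⟦under⟧} = {a, b, c, d, g, h, n}
⟦which m hit⟧ = {x : ⟨m, x⟩ ∈ ⟦hit⟧} = {a, b, c, f, g, h, m, n}
⟦across from g⟧ = {x : ⟨x, g⟩ ∈ ⟦across from⟧} = {c, d, e, h, i, j, k, l, m, n}
⟦left of n⟧ = {x : ⟨x, n⟩ ∈ ⟦left of⟧} = {b, d, e, g, h, i, k, l, m, n}
⟦stone⟧ = {a, b, c, d, e, f, g, i, l, m, n}
… ∩ ⟦under b⟧ = {a, b, c, d, e, f, g, i, l, m, n} ∩ {a, b, c, d, g, h, n} = {a, b, c, d, g, n}
… ∩ ⟦which m hit⟧ = {a, b, c, d, g, n} ∩ {a, b, c, f, g, h, m, n} = {a, b, c, g, n}
… ∩ ⟦across from g⟧ = {a, b, c, g, n} ∩ {c, d, e, h, i, j, k, l, m, n} = {c, n}
… ∩ ⟦left of n⟧ = {c, n} ∩ {b, d, e, g, h, i, k, l, m, n} = {n}
⟦stone under b which m hit across from g left of n⟧ = {n}; n ∈ this set.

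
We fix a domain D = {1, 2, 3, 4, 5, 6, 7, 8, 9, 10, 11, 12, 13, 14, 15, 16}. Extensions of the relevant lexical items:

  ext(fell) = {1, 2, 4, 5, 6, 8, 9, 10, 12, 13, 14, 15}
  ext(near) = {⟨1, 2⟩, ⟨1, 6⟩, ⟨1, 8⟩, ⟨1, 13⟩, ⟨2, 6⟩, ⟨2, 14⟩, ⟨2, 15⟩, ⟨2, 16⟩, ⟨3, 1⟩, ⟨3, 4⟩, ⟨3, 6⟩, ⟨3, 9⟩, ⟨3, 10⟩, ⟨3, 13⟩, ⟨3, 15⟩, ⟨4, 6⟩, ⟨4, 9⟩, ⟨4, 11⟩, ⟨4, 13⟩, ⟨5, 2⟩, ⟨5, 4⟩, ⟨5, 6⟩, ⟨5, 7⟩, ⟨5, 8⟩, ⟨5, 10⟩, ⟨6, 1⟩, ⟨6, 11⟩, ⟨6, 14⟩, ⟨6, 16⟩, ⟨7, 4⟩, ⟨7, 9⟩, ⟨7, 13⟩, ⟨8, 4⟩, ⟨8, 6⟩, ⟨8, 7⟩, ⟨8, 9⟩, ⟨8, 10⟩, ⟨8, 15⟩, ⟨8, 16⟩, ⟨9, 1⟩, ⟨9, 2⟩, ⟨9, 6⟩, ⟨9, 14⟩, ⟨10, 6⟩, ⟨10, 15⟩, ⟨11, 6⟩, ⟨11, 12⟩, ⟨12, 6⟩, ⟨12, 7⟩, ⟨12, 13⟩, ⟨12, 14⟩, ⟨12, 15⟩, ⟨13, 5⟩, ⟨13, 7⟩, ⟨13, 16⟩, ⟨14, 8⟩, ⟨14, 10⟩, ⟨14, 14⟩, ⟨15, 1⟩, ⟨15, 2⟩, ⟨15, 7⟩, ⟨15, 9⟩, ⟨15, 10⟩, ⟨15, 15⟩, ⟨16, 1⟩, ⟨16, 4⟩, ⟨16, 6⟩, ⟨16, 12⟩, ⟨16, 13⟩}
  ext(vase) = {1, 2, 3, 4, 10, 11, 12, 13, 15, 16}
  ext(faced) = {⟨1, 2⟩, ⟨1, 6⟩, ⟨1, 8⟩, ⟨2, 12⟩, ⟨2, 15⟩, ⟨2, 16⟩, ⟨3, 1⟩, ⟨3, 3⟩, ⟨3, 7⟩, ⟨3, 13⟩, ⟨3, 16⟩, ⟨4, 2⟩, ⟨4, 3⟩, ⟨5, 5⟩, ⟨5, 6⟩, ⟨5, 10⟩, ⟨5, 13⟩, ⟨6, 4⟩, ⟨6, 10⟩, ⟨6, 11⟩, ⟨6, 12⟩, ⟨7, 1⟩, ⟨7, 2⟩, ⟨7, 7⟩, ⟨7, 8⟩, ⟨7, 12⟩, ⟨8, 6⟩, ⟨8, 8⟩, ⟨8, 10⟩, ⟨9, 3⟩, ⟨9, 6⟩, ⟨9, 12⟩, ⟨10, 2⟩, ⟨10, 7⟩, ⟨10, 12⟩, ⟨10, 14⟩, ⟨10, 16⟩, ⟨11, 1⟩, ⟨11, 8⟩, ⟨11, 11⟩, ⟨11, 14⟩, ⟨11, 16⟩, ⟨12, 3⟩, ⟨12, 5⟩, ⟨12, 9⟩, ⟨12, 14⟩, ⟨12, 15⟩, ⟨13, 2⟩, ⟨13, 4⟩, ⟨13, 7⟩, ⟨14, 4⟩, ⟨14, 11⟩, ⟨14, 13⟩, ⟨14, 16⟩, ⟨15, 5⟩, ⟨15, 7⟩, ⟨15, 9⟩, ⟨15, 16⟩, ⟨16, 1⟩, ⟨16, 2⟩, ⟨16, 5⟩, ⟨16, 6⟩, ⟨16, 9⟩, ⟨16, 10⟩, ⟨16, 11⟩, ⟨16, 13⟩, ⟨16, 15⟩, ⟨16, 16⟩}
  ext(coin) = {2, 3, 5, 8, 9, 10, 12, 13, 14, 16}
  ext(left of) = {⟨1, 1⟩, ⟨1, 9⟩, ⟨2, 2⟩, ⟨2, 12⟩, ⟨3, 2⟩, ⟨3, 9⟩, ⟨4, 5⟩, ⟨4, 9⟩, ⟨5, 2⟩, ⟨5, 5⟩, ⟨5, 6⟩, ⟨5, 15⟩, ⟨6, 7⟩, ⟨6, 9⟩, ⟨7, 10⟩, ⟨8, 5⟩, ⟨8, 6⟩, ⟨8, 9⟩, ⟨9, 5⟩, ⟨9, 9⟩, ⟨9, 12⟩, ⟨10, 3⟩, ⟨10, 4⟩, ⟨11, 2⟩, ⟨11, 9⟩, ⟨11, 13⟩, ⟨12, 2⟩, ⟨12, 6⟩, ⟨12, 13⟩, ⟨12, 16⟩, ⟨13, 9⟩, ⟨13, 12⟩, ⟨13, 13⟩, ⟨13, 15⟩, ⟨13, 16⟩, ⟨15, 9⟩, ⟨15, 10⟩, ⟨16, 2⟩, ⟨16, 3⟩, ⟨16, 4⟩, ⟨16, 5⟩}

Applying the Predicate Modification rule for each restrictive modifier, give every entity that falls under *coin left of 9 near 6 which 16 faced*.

⟦left of 9⟧ = {x : ⟨x, 9⟩ ∈ ⟦left of⟧} = {1, 3, 4, 6, 8, 9, 11, 13, 15}
⟦near 6⟧ = {x : ⟨x, 6⟩ ∈ ⟦near⟧} = {1, 2, 3, 4, 5, 8, 9, 10, 11, 12, 16}
⟦which 16 faced⟧ = {x : ⟨16, x⟩ ∈ ⟦faced⟧} = {1, 2, 5, 6, 9, 10, 11, 13, 15, 16}
⟦coin⟧ = {2, 3, 5, 8, 9, 10, 12, 13, 14, 16}
… ∩ ⟦left of 9⟧ = {2, 3, 5, 8, 9, 10, 12, 13, 14, 16} ∩ {1, 3, 4, 6, 8, 9, 11, 13, 15} = {3, 8, 9, 13}
… ∩ ⟦near 6⟧ = {3, 8, 9, 13} ∩ {1, 2, 3, 4, 5, 8, 9, 10, 11, 12, 16} = {3, 8, 9}
… ∩ ⟦which 16 faced⟧ = {3, 8, 9} ∩ {1, 2, 5, 6, 9, 10, 11, 13, 15, 16} = {9}
So ⟦coin left of 9 near 6 which 16 faced⟧ = {9}.

{9}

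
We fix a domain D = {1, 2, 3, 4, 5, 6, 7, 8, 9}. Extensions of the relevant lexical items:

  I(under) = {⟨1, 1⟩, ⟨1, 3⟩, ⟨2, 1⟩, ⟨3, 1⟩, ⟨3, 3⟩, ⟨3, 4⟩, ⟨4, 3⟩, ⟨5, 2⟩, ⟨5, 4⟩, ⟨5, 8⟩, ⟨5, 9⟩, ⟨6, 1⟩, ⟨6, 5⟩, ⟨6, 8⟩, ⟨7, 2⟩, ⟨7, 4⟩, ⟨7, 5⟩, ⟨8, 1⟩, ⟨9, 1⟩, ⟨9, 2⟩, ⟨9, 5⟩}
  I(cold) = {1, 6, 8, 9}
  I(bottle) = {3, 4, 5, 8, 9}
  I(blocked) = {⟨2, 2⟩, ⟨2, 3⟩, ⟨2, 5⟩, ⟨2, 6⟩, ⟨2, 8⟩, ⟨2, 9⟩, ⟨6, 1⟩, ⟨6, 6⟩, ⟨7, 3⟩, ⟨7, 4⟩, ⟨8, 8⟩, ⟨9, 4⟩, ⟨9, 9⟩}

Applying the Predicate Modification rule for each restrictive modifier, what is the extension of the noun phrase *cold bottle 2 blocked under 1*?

{8, 9}

⟦2 blocked⟧ = {x : ⟨2, x⟩ ∈ ⟦blocked⟧} = {2, 3, 5, 6, 8, 9}
⟦under 1⟧ = {x : ⟨x, 1⟩ ∈ ⟦under⟧} = {1, 2, 3, 6, 8, 9}
⟦bottle⟧ = {3, 4, 5, 8, 9}
… ∩ ⟦2 blocked⟧ = {3, 4, 5, 8, 9} ∩ {2, 3, 5, 6, 8, 9} = {3, 5, 8, 9}
… ∩ ⟦under 1⟧ = {3, 5, 8, 9} ∩ {1, 2, 3, 6, 8, 9} = {3, 8, 9}
… ∩ ⟦cold⟧ = {3, 8, 9} ∩ {1, 6, 8, 9} = {8, 9}
So ⟦cold bottle 2 blocked under 1⟧ = {8, 9}.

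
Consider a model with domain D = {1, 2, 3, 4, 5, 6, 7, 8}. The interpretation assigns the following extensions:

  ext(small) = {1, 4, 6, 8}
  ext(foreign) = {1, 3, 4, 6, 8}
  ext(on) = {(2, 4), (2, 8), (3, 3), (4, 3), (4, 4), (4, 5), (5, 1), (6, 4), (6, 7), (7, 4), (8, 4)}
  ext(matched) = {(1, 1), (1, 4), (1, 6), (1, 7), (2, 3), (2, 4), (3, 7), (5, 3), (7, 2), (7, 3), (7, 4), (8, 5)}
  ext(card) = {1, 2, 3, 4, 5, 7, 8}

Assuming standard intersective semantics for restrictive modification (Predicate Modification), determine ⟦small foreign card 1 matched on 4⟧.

⟦1 matched⟧ = {x : ⟨1, x⟩ ∈ ⟦matched⟧} = {1, 4, 6, 7}
⟦on 4⟧ = {x : ⟨x, 4⟩ ∈ ⟦on⟧} = {2, 4, 6, 7, 8}
⟦card⟧ = {1, 2, 3, 4, 5, 7, 8}
… ∩ ⟦1 matched⟧ = {1, 2, 3, 4, 5, 7, 8} ∩ {1, 4, 6, 7} = {1, 4, 7}
… ∩ ⟦on 4⟧ = {1, 4, 7} ∩ {2, 4, 6, 7, 8} = {4, 7}
… ∩ ⟦small⟧ = {4, 7} ∩ {1, 4, 6, 8} = {4}
… ∩ ⟦foreign⟧ = {4} ∩ {1, 3, 4, 6, 8} = {4}
So ⟦small foreign card 1 matched on 4⟧ = {4}.

{4}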